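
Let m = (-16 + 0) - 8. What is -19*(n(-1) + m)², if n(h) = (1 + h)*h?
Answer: -10944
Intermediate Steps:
n(h) = h*(1 + h)
m = -24 (m = -16 - 8 = -24)
-19*(n(-1) + m)² = -19*(-(1 - 1) - 24)² = -19*(-1*0 - 24)² = -19*(0 - 24)² = -19*(-24)² = -19*576 = -10944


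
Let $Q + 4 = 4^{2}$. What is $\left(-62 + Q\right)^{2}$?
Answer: $2500$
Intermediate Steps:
$Q = 12$ ($Q = -4 + 4^{2} = -4 + 16 = 12$)
$\left(-62 + Q\right)^{2} = \left(-62 + 12\right)^{2} = \left(-50\right)^{2} = 2500$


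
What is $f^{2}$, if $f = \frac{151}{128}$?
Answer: $\frac{22801}{16384} \approx 1.3917$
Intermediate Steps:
$f = \frac{151}{128}$ ($f = 151 \cdot \frac{1}{128} = \frac{151}{128} \approx 1.1797$)
$f^{2} = \left(\frac{151}{128}\right)^{2} = \frac{22801}{16384}$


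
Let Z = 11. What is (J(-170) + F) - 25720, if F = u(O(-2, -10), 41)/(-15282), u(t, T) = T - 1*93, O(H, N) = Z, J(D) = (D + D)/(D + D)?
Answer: -196518853/7641 ≈ -25719.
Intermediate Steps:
J(D) = 1 (J(D) = (2*D)/((2*D)) = (2*D)*(1/(2*D)) = 1)
O(H, N) = 11
u(t, T) = -93 + T (u(t, T) = T - 93 = -93 + T)
F = 26/7641 (F = (-93 + 41)/(-15282) = -52*(-1/15282) = 26/7641 ≈ 0.0034027)
(J(-170) + F) - 25720 = (1 + 26/7641) - 25720 = 7667/7641 - 25720 = -196518853/7641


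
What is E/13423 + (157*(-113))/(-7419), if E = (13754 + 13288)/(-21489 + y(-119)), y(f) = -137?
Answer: 2574879858860/1076815167681 ≈ 2.3912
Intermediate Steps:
E = -13521/10813 (E = (13754 + 13288)/(-21489 - 137) = 27042/(-21626) = 27042*(-1/21626) = -13521/10813 ≈ -1.2504)
E/13423 + (157*(-113))/(-7419) = -13521/10813/13423 + (157*(-113))/(-7419) = -13521/10813*1/13423 - 17741*(-1/7419) = -13521/145142899 + 17741/7419 = 2574879858860/1076815167681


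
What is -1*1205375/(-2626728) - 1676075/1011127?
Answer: -244908148075/204304277112 ≈ -1.1987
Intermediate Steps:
-1*1205375/(-2626728) - 1676075/1011127 = -1205375*(-1/2626728) - 1676075*1/1011127 = 1205375/2626728 - 1676075/1011127 = -244908148075/204304277112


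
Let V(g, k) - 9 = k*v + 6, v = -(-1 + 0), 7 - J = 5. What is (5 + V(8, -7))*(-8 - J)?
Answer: -130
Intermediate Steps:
J = 2 (J = 7 - 1*5 = 7 - 5 = 2)
v = 1 (v = -1*(-1) = 1)
V(g, k) = 15 + k (V(g, k) = 9 + (k*1 + 6) = 9 + (k + 6) = 9 + (6 + k) = 15 + k)
(5 + V(8, -7))*(-8 - J) = (5 + (15 - 7))*(-8 - 1*2) = (5 + 8)*(-8 - 2) = 13*(-10) = -130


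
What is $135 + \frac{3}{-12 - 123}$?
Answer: $\frac{6074}{45} \approx 134.98$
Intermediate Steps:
$135 + \frac{3}{-12 - 123} = 135 + \frac{3}{-135} = 135 + 3 \left(- \frac{1}{135}\right) = 135 - \frac{1}{45} = \frac{6074}{45}$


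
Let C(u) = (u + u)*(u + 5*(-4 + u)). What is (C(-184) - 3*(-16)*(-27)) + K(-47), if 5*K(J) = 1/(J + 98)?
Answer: 105145681/255 ≈ 4.1234e+5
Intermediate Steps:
K(J) = 1/(5*(98 + J)) (K(J) = 1/(5*(J + 98)) = 1/(5*(98 + J)))
C(u) = 2*u*(-20 + 6*u) (C(u) = (2*u)*(u + (-20 + 5*u)) = (2*u)*(-20 + 6*u) = 2*u*(-20 + 6*u))
(C(-184) - 3*(-16)*(-27)) + K(-47) = (4*(-184)*(-10 + 3*(-184)) - 3*(-16)*(-27)) + 1/(5*(98 - 47)) = (4*(-184)*(-10 - 552) + 48*(-27)) + (1/5)/51 = (4*(-184)*(-562) - 1296) + (1/5)*(1/51) = (413632 - 1296) + 1/255 = 412336 + 1/255 = 105145681/255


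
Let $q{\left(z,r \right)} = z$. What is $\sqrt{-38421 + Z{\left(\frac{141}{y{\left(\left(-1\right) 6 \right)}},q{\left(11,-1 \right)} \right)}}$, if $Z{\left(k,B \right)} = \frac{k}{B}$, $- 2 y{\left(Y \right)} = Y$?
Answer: $\frac{2 i \sqrt{1162106}}{11} \approx 196.0 i$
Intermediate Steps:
$y{\left(Y \right)} = - \frac{Y}{2}$
$\sqrt{-38421 + Z{\left(\frac{141}{y{\left(\left(-1\right) 6 \right)}},q{\left(11,-1 \right)} \right)}} = \sqrt{-38421 + \frac{141 \frac{1}{\left(- \frac{1}{2}\right) \left(\left(-1\right) 6\right)}}{11}} = \sqrt{-38421 + \frac{141}{\left(- \frac{1}{2}\right) \left(-6\right)} \frac{1}{11}} = \sqrt{-38421 + \frac{141}{3} \cdot \frac{1}{11}} = \sqrt{-38421 + 141 \cdot \frac{1}{3} \cdot \frac{1}{11}} = \sqrt{-38421 + 47 \cdot \frac{1}{11}} = \sqrt{-38421 + \frac{47}{11}} = \sqrt{- \frac{422584}{11}} = \frac{2 i \sqrt{1162106}}{11}$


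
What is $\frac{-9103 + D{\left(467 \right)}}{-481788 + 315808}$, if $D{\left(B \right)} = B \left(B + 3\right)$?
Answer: $- \frac{210387}{165980} \approx -1.2675$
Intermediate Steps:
$D{\left(B \right)} = B \left(3 + B\right)$
$\frac{-9103 + D{\left(467 \right)}}{-481788 + 315808} = \frac{-9103 + 467 \left(3 + 467\right)}{-481788 + 315808} = \frac{-9103 + 467 \cdot 470}{-165980} = \left(-9103 + 219490\right) \left(- \frac{1}{165980}\right) = 210387 \left(- \frac{1}{165980}\right) = - \frac{210387}{165980}$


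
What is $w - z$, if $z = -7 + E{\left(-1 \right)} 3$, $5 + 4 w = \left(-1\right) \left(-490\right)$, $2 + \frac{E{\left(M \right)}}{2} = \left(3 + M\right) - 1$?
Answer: $\frac{537}{4} \approx 134.25$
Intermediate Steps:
$E{\left(M \right)} = 2 M$ ($E{\left(M \right)} = -4 + 2 \left(\left(3 + M\right) - 1\right) = -4 + 2 \left(2 + M\right) = -4 + \left(4 + 2 M\right) = 2 M$)
$w = \frac{485}{4}$ ($w = - \frac{5}{4} + \frac{\left(-1\right) \left(-490\right)}{4} = - \frac{5}{4} + \frac{1}{4} \cdot 490 = - \frac{5}{4} + \frac{245}{2} = \frac{485}{4} \approx 121.25$)
$z = -13$ ($z = -7 + 2 \left(-1\right) 3 = -7 - 6 = -13$)
$w - z = \frac{485}{4} - -13 = \frac{485}{4} + 13 = \frac{537}{4}$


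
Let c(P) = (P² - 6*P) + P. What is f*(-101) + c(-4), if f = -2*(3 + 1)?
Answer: 844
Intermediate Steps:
c(P) = P² - 5*P
f = -8 (f = -2*4 = -8)
f*(-101) + c(-4) = -8*(-101) - 4*(-5 - 4) = 808 - 4*(-9) = 808 + 36 = 844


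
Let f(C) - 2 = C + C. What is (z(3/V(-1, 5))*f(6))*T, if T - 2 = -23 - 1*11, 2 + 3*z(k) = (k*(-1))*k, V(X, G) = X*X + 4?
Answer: 26432/75 ≈ 352.43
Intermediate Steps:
V(X, G) = 4 + X² (V(X, G) = X² + 4 = 4 + X²)
z(k) = -⅔ - k²/3 (z(k) = -⅔ + ((k*(-1))*k)/3 = -⅔ + ((-k)*k)/3 = -⅔ + (-k²)/3 = -⅔ - k²/3)
f(C) = 2 + 2*C (f(C) = 2 + (C + C) = 2 + 2*C)
T = -32 (T = 2 + (-23 - 1*11) = 2 + (-23 - 11) = 2 - 34 = -32)
(z(3/V(-1, 5))*f(6))*T = ((-⅔ - 9/(4 + (-1)²)²/3)*(2 + 2*6))*(-32) = ((-⅔ - 9/(4 + 1)²/3)*(2 + 12))*(-32) = ((-⅔ - (3/5)²/3)*14)*(-32) = ((-⅔ - (3*(⅕))²/3)*14)*(-32) = ((-⅔ - (⅗)²/3)*14)*(-32) = ((-⅔ - ⅓*9/25)*14)*(-32) = ((-⅔ - 3/25)*14)*(-32) = -59/75*14*(-32) = -826/75*(-32) = 26432/75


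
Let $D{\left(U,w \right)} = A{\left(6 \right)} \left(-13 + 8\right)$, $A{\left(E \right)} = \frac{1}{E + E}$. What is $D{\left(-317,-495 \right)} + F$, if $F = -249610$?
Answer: $- \frac{2995325}{12} \approx -2.4961 \cdot 10^{5}$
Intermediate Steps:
$A{\left(E \right)} = \frac{1}{2 E}$
$D{\left(U,w \right)} = - \frac{5}{12}$ ($D{\left(U,w \right)} = \frac{1}{2 \cdot 6} \left(-13 + 8\right) = \frac{1}{2} \cdot \frac{1}{6} \left(-5\right) = \frac{1}{12} \left(-5\right) = - \frac{5}{12}$)
$D{\left(-317,-495 \right)} + F = - \frac{5}{12} - 249610 = - \frac{2995325}{12}$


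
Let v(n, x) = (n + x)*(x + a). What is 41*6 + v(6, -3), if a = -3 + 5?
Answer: 243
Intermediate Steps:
a = 2
v(n, x) = (2 + x)*(n + x) (v(n, x) = (n + x)*(x + 2) = (n + x)*(2 + x) = (2 + x)*(n + x))
41*6 + v(6, -3) = 41*6 + ((-3)² + 2*6 + 2*(-3) + 6*(-3)) = 246 + (9 + 12 - 6 - 18) = 246 - 3 = 243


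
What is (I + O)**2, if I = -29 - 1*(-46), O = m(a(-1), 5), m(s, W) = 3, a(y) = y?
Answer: 400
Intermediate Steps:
O = 3
I = 17 (I = -29 + 46 = 17)
(I + O)**2 = (17 + 3)**2 = 20**2 = 400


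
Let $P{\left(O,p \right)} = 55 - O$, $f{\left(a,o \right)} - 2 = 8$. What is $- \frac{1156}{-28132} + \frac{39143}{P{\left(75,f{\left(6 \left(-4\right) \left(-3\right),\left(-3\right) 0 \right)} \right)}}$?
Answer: $- \frac{275286939}{140660} \approx -1957.1$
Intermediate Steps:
$f{\left(a,o \right)} = 10$ ($f{\left(a,o \right)} = 2 + 8 = 10$)
$- \frac{1156}{-28132} + \frac{39143}{P{\left(75,f{\left(6 \left(-4\right) \left(-3\right),\left(-3\right) 0 \right)} \right)}} = - \frac{1156}{-28132} + \frac{39143}{55 - 75} = \left(-1156\right) \left(- \frac{1}{28132}\right) + \frac{39143}{55 - 75} = \frac{289}{7033} + \frac{39143}{-20} = \frac{289}{7033} + 39143 \left(- \frac{1}{20}\right) = \frac{289}{7033} - \frac{39143}{20} = - \frac{275286939}{140660}$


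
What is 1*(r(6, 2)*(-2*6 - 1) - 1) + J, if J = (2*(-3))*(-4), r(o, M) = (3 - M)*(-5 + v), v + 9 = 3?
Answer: 166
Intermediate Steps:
v = -6 (v = -9 + 3 = -6)
r(o, M) = -33 + 11*M (r(o, M) = (3 - M)*(-5 - 6) = (3 - M)*(-11) = -33 + 11*M)
J = 24 (J = -6*(-4) = 24)
1*(r(6, 2)*(-2*6 - 1) - 1) + J = 1*((-33 + 11*2)*(-2*6 - 1) - 1) + 24 = 1*((-33 + 22)*(-12 - 1) - 1) + 24 = 1*(-11*(-13) - 1) + 24 = 1*(143 - 1) + 24 = 1*142 + 24 = 142 + 24 = 166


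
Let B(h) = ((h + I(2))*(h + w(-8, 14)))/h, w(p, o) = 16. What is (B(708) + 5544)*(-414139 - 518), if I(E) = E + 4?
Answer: -153495240318/59 ≈ -2.6016e+9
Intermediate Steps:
I(E) = 4 + E
B(h) = (6 + h)*(16 + h)/h (B(h) = ((h + (4 + 2))*(h + 16))/h = ((h + 6)*(16 + h))/h = ((6 + h)*(16 + h))/h = (6 + h)*(16 + h)/h)
(B(708) + 5544)*(-414139 - 518) = ((22 + 708 + 96/708) + 5544)*(-414139 - 518) = ((22 + 708 + 96*(1/708)) + 5544)*(-414657) = ((22 + 708 + 8/59) + 5544)*(-414657) = (43078/59 + 5544)*(-414657) = (370174/59)*(-414657) = -153495240318/59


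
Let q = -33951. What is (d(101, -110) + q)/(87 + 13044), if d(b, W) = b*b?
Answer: -23750/13131 ≈ -1.8087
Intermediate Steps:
d(b, W) = b**2
(d(101, -110) + q)/(87 + 13044) = (101**2 - 33951)/(87 + 13044) = (10201 - 33951)/13131 = -23750*1/13131 = -23750/13131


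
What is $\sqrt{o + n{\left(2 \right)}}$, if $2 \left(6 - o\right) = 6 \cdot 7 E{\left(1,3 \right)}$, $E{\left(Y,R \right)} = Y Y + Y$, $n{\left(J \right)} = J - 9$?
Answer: $i \sqrt{43} \approx 6.5574 i$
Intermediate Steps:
$n{\left(J \right)} = -9 + J$ ($n{\left(J \right)} = J - 9 = -9 + J$)
$E{\left(Y,R \right)} = Y + Y^{2}$ ($E{\left(Y,R \right)} = Y^{2} + Y = Y + Y^{2}$)
$o = -36$ ($o = 6 - \frac{6 \cdot 7 \cdot 1 \left(1 + 1\right)}{2} = 6 - \frac{42 \cdot 1 \cdot 2}{2} = 6 - \frac{42 \cdot 2}{2} = 6 - 42 = -36$)
$\sqrt{o + n{\left(2 \right)}} = \sqrt{-36 + \left(-9 + 2\right)} = \sqrt{-36 - 7} = \sqrt{-43} = i \sqrt{43}$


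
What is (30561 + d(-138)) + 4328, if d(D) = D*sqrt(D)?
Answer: 34889 - 138*I*sqrt(138) ≈ 34889.0 - 1621.1*I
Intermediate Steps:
d(D) = D**(3/2)
(30561 + d(-138)) + 4328 = (30561 + (-138)**(3/2)) + 4328 = (30561 - 138*I*sqrt(138)) + 4328 = 34889 - 138*I*sqrt(138)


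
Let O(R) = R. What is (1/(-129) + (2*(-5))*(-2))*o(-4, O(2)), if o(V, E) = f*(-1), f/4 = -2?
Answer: 20632/129 ≈ 159.94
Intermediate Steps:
f = -8 (f = 4*(-2) = -8)
o(V, E) = 8 (o(V, E) = -8*(-1) = 8)
(1/(-129) + (2*(-5))*(-2))*o(-4, O(2)) = (1/(-129) + (2*(-5))*(-2))*8 = (-1/129 - 10*(-2))*8 = (-1/129 + 20)*8 = (2579/129)*8 = 20632/129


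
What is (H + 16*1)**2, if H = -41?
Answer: 625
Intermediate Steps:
(H + 16*1)**2 = (-41 + 16*1)**2 = (-41 + 16)**2 = (-25)**2 = 625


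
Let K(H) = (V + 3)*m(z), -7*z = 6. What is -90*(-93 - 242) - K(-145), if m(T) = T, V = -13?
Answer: 210990/7 ≈ 30141.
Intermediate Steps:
z = -6/7 (z = -1/7*6 = -6/7 ≈ -0.85714)
K(H) = 60/7 (K(H) = (-13 + 3)*(-6/7) = -10*(-6/7) = 60/7)
-90*(-93 - 242) - K(-145) = -90*(-93 - 242) - 1*60/7 = -90*(-335) - 60/7 = 30150 - 60/7 = 210990/7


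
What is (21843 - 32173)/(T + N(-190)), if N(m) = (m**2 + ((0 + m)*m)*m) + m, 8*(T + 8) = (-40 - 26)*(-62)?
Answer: 20660/13645173 ≈ 0.0015141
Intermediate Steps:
T = 1007/2 (T = -8 + ((-40 - 26)*(-62))/8 = -8 + (-66*(-62))/8 = -8 + (1/8)*4092 = -8 + 1023/2 = 1007/2 ≈ 503.50)
N(m) = m + m**2 + m**3 (N(m) = (m**2 + (m*m)*m) + m = (m**2 + m**2*m) + m = (m**2 + m**3) + m = m + m**2 + m**3)
(21843 - 32173)/(T + N(-190)) = (21843 - 32173)/(1007/2 - 190*(1 - 190 + (-190)**2)) = -10330/(1007/2 - 190*(1 - 190 + 36100)) = -10330/(1007/2 - 190*35911) = -10330/(1007/2 - 6823090) = -10330/(-13645173/2) = -10330*(-2/13645173) = 20660/13645173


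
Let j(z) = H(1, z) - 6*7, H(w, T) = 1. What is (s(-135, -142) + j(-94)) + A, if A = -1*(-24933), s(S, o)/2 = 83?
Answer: 25058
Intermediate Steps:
s(S, o) = 166 (s(S, o) = 2*83 = 166)
A = 24933
j(z) = -41 (j(z) = 1 - 6*7 = 1 - 42 = -41)
(s(-135, -142) + j(-94)) + A = (166 - 41) + 24933 = 125 + 24933 = 25058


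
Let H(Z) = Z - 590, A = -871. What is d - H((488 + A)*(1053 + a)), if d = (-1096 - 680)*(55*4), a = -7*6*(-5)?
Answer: 93599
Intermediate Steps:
a = 210 (a = -42*(-5) = 210)
d = -390720 (d = -1776*220 = -390720)
H(Z) = -590 + Z
d - H((488 + A)*(1053 + a)) = -390720 - (-590 + (488 - 871)*(1053 + 210)) = -390720 - (-590 - 383*1263) = -390720 - (-590 - 483729) = -390720 - 1*(-484319) = -390720 + 484319 = 93599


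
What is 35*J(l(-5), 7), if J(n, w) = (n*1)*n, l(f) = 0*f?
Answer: 0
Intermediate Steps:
l(f) = 0
J(n, w) = n**2 (J(n, w) = n*n = n**2)
35*J(l(-5), 7) = 35*0**2 = 35*0 = 0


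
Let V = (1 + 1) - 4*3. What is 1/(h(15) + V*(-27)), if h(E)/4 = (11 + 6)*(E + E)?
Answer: 1/2310 ≈ 0.00043290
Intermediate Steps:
V = -10 (V = 2 - 12 = -10)
h(E) = 136*E (h(E) = 4*((11 + 6)*(E + E)) = 4*(17*(2*E)) = 4*(34*E) = 136*E)
1/(h(15) + V*(-27)) = 1/(136*15 - 10*(-27)) = 1/(2040 + 270) = 1/2310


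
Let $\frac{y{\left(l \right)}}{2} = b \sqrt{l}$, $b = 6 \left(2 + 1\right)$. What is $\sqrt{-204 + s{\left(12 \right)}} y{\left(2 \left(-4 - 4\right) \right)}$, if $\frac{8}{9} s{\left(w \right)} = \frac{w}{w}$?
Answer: $- 36 \sqrt{3246} \approx -2051.1$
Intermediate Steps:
$s{\left(w \right)} = \frac{9}{8}$ ($s{\left(w \right)} = \frac{9 \frac{w}{w}}{8} = \frac{9}{8} \cdot 1 = \frac{9}{8}$)
$b = 18$ ($b = 6 \cdot 3 = 18$)
$y{\left(l \right)} = 36 \sqrt{l}$ ($y{\left(l \right)} = 2 \cdot 18 \sqrt{l} = 36 \sqrt{l}$)
$\sqrt{-204 + s{\left(12 \right)}} y{\left(2 \left(-4 - 4\right) \right)} = \sqrt{-204 + \frac{9}{8}} \cdot 36 \sqrt{2 \left(-4 - 4\right)} = \sqrt{- \frac{1623}{8}} \cdot 36 \sqrt{2 \left(-8\right)} = \frac{i \sqrt{3246}}{4} \cdot 36 \sqrt{-16} = \frac{i \sqrt{3246}}{4} \cdot 36 \cdot 4 i = \frac{i \sqrt{3246}}{4} \cdot 144 i = - 36 \sqrt{3246}$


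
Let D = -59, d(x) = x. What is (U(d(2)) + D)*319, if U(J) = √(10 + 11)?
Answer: -18821 + 319*√21 ≈ -17359.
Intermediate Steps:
U(J) = √21
(U(d(2)) + D)*319 = (√21 - 59)*319 = (-59 + √21)*319 = -18821 + 319*√21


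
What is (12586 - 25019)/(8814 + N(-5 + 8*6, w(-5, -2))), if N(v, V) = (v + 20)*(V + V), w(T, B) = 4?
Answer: -12433/9318 ≈ -1.3343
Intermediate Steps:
N(v, V) = 2*V*(20 + v) (N(v, V) = (20 + v)*(2*V) = 2*V*(20 + v))
(12586 - 25019)/(8814 + N(-5 + 8*6, w(-5, -2))) = (12586 - 25019)/(8814 + 2*4*(20 + (-5 + 8*6))) = -12433/(8814 + 2*4*(20 + (-5 + 48))) = -12433/(8814 + 2*4*(20 + 43)) = -12433/(8814 + 2*4*63) = -12433/(8814 + 504) = -12433/9318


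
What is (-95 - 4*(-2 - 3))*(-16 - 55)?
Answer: 5325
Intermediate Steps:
(-95 - 4*(-2 - 3))*(-16 - 55) = (-95 - 4*(-5))*(-71) = (-95 + 20)*(-71) = -75*(-71) = 5325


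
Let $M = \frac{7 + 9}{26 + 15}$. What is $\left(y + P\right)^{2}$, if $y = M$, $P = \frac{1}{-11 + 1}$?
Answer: $\frac{14161}{168100} \approx 0.084242$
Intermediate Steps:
$P = - \frac{1}{10}$ ($P = \frac{1}{-10} = - \frac{1}{10} \approx -0.1$)
$M = \frac{16}{41} \approx 0.39024$
$y = \frac{16}{41} \approx 0.39024$
$\left(y + P\right)^{2} = \left(\frac{16}{41} - \frac{1}{10}\right)^{2} = \left(\frac{119}{410}\right)^{2} = \frac{14161}{168100}$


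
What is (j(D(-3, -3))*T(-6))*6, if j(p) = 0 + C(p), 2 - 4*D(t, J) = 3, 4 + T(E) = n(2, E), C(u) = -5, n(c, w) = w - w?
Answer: 120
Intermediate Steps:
n(c, w) = 0
T(E) = -4 (T(E) = -4 + 0 = -4)
D(t, J) = -1/4 (D(t, J) = 1/2 - 1/4*3 = 1/2 - 3/4 = -1/4)
j(p) = -5 (j(p) = 0 - 5 = -5)
(j(D(-3, -3))*T(-6))*6 = -5*(-4)*6 = 20*6 = 120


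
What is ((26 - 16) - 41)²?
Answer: 961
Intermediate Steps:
((26 - 16) - 41)² = (10 - 41)² = (-31)² = 961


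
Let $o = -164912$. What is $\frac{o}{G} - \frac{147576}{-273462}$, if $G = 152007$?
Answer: $- \frac{3777430052}{6928023039} \approx -0.54524$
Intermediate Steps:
$\frac{o}{G} - \frac{147576}{-273462} = - \frac{164912}{152007} - \frac{147576}{-273462} = \left(-164912\right) \frac{1}{152007} - - \frac{24596}{45577} = - \frac{164912}{152007} + \frac{24596}{45577} = - \frac{3777430052}{6928023039}$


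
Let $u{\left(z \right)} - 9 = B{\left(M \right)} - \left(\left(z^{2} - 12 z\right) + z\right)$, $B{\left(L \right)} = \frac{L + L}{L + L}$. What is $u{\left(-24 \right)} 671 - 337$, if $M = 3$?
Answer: $-557267$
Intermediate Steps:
$B{\left(L \right)} = 1$ ($B{\left(L \right)} = \frac{2 L}{2 L} = 2 L \frac{1}{2 L} = 1$)
$u{\left(z \right)} = 10 - z^{2} + 11 z$ ($u{\left(z \right)} = 9 - \left(-1 + z^{2} - 11 z\right) = 9 + \left(1 - z^{2} + 11 z\right) = 10 - z^{2} + 11 z$)
$u{\left(-24 \right)} 671 - 337 = \left(10 - \left(-24\right)^{2} + 11 \left(-24\right)\right) 671 - 337 = \left(10 - 576 - 264\right) 671 - 337 = \left(-830\right) 671 - 337 = -556930 - 337 = -557267$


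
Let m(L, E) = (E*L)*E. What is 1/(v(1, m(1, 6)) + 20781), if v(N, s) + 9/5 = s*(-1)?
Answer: 5/103716 ≈ 4.8209e-5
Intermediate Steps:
m(L, E) = L*E²
v(N, s) = -9/5 - s (v(N, s) = -9/5 + s*(-1) = -9/5 - s)
1/(v(1, m(1, 6)) + 20781) = 1/((-9/5 - 6²) + 20781) = 1/((-9/5 - 36) + 20781) = 1/(-189/5 + 20781) = 1/(103716/5) = 5/103716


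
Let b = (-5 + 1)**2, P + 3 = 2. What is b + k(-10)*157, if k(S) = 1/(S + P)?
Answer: 19/11 ≈ 1.7273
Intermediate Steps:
P = -1 (P = -3 + 2 = -1)
b = 16 (b = (-4)**2 = 16)
k(S) = 1/(-1 + S) (k(S) = 1/(S - 1) = 1/(-1 + S))
b + k(-10)*157 = 16 + 157/(-1 - 10) = 16 + 157/(-11) = 16 - 1/11*157 = 16 - 157/11 = 19/11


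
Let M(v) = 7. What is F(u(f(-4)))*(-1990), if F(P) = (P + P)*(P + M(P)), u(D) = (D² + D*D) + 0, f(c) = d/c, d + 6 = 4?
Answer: -14925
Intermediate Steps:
d = -2 (d = -6 + 4 = -2)
f(c) = -2/c
u(D) = 2*D² (u(D) = (D² + D²) + 0 = 2*D² + 0 = 2*D²)
F(P) = 2*P*(7 + P) (F(P) = (P + P)*(P + 7) = (2*P)*(7 + P) = 2*P*(7 + P))
F(u(f(-4)))*(-1990) = (2*(2*(-2/(-4))²)*(7 + 2*(-2/(-4))²))*(-1990) = (2*(2*(-2*(-¼))²)*(7 + 2*(-2*(-¼))²))*(-1990) = (2*(2*(½)²)*(7 + 2*(½)²))*(-1990) = (2*(2*(¼))*(7 + 2*(¼)))*(-1990) = (2*(½)*(7 + ½))*(-1990) = (2*(½)*(15/2))*(-1990) = (15/2)*(-1990) = -14925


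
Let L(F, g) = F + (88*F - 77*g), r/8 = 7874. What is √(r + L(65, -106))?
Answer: √76939 ≈ 277.38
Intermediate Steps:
r = 62992 (r = 8*7874 = 62992)
L(F, g) = -77*g + 89*F (L(F, g) = F + (-77*g + 88*F) = -77*g + 89*F)
√(r + L(65, -106)) = √(62992 + (-77*(-106) + 89*65)) = √(62992 + (8162 + 5785)) = √(62992 + 13947) = √76939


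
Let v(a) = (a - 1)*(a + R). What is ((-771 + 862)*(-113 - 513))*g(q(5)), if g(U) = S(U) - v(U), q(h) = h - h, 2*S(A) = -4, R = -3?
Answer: 284830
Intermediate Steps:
S(A) = -2 (S(A) = (½)*(-4) = -2)
q(h) = 0
v(a) = (-1 + a)*(-3 + a) (v(a) = (a - 1)*(a - 3) = (-1 + a)*(-3 + a))
g(U) = -5 - U² + 4*U (g(U) = -2 - (3 + U² - 4*U) = -2 + (-3 - U² + 4*U) = -5 - U² + 4*U)
((-771 + 862)*(-113 - 513))*g(q(5)) = ((-771 + 862)*(-113 - 513))*(-5 - 1*0² + 4*0) = (91*(-626))*(-5 - 1*0 + 0) = -56966*(-5 + 0 + 0) = -56966*(-5) = 284830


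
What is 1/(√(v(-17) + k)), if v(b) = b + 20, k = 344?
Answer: √347/347 ≈ 0.053683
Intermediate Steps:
v(b) = 20 + b
1/(√(v(-17) + k)) = 1/(√((20 - 17) + 344)) = 1/(√(3 + 344)) = 1/(√347) = √347/347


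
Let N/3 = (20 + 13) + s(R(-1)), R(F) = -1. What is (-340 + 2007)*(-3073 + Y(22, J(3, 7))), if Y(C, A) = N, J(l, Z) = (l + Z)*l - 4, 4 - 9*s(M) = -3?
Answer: -14861305/3 ≈ -4.9538e+6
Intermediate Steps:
s(M) = 7/9 (s(M) = 4/9 - ⅑*(-3) = 4/9 + ⅓ = 7/9)
J(l, Z) = -4 + l*(Z + l) (J(l, Z) = (Z + l)*l - 4 = l*(Z + l) - 4 = -4 + l*(Z + l))
N = 304/3 (N = 3*((20 + 13) + 7/9) = 3*(33 + 7/9) = 3*(304/9) = 304/3 ≈ 101.33)
Y(C, A) = 304/3
(-340 + 2007)*(-3073 + Y(22, J(3, 7))) = (-340 + 2007)*(-3073 + 304/3) = 1667*(-8915/3) = -14861305/3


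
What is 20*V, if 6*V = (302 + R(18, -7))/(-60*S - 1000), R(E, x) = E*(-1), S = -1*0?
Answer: -71/75 ≈ -0.94667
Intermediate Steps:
S = 0
R(E, x) = -E
V = -71/1500 (V = ((302 - 1*18)/(-60*0 - 1000))/6 = ((302 - 18)/(0 - 1000))/6 = (284/(-1000))/6 = (284*(-1/1000))/6 = (⅙)*(-71/250) = -71/1500 ≈ -0.047333)
20*V = 20*(-71/1500) = -71/75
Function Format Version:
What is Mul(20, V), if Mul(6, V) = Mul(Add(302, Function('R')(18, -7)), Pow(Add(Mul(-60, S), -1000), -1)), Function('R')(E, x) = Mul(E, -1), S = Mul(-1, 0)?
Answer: Rational(-71, 75) ≈ -0.94667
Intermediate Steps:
S = 0
Function('R')(E, x) = Mul(-1, E)
V = Rational(-71, 1500) (V = Mul(Rational(1, 6), Mul(Add(302, Mul(-1, 18)), Pow(Add(Mul(-60, 0), -1000), -1))) = Mul(Rational(1, 6), Mul(Add(302, -18), Pow(Add(0, -1000), -1))) = Mul(Rational(1, 6), Mul(284, Pow(-1000, -1))) = Mul(Rational(1, 6), Mul(284, Rational(-1, 1000))) = Mul(Rational(1, 6), Rational(-71, 250)) = Rational(-71, 1500) ≈ -0.047333)
Mul(20, V) = Mul(20, Rational(-71, 1500)) = Rational(-71, 75)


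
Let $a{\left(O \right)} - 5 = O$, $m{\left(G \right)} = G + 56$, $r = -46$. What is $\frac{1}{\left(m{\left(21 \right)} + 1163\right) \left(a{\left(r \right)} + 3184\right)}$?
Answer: $\frac{1}{3897320} \approx 2.5659 \cdot 10^{-7}$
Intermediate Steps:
$m{\left(G \right)} = 56 + G$
$a{\left(O \right)} = 5 + O$
$\frac{1}{\left(m{\left(21 \right)} + 1163\right) \left(a{\left(r \right)} + 3184\right)} = \frac{1}{\left(\left(56 + 21\right) + 1163\right) \left(\left(5 - 46\right) + 3184\right)} = \frac{1}{\left(77 + 1163\right) \left(-41 + 3184\right)} = \frac{1}{1240 \cdot 3143} = \frac{1}{3897320}$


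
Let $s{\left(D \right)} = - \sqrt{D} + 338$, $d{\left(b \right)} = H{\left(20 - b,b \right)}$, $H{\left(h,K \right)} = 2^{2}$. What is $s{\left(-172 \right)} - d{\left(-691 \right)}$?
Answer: $334 - 2 i \sqrt{43} \approx 334.0 - 13.115 i$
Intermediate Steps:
$H{\left(h,K \right)} = 4$
$d{\left(b \right)} = 4$
$s{\left(D \right)} = 338 - \sqrt{D}$
$s{\left(-172 \right)} - d{\left(-691 \right)} = \left(338 - \sqrt{-172}\right) - 4 = \left(338 - 2 i \sqrt{43}\right) - 4 = 334 - 2 i \sqrt{43}$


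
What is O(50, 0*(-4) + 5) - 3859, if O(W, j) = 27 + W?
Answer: -3782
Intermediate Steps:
O(50, 0*(-4) + 5) - 3859 = (27 + 50) - 3859 = 77 - 3859 = -3782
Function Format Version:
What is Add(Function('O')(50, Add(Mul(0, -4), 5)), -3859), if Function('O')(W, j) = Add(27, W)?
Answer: -3782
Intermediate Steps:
Add(Function('O')(50, Add(Mul(0, -4), 5)), -3859) = Add(Add(27, 50), -3859) = Add(77, -3859) = -3782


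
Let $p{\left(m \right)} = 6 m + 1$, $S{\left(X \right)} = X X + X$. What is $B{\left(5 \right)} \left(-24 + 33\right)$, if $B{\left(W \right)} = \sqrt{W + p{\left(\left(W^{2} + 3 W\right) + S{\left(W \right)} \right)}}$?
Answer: $9 \sqrt{426} \approx 185.76$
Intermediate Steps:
$S{\left(X \right)} = X + X^{2}$ ($S{\left(X \right)} = X^{2} + X = X + X^{2}$)
$p{\left(m \right)} = 1 + 6 m$
$B{\left(W \right)} = \sqrt{1 + 6 W^{2} + 19 W + 6 W \left(1 + W\right)}$ ($B{\left(W \right)} = \sqrt{W + \left(1 + 6 \left(\left(W^{2} + 3 W\right) + W \left(1 + W\right)\right)\right)} = \sqrt{W + \left(1 + 6 \left(W^{2} + 3 W + W \left(1 + W\right)\right)\right)} = \sqrt{W + \left(1 + \left(6 W^{2} + 18 W + 6 W \left(1 + W\right)\right)\right)} = \sqrt{W + \left(1 + 6 W^{2} + 18 W + 6 W \left(1 + W\right)\right)} = \sqrt{1 + 6 W^{2} + 19 W + 6 W \left(1 + W\right)}$)
$B{\left(5 \right)} \left(-24 + 33\right) = \sqrt{1 + 12 \cdot 5^{2} + 25 \cdot 5} \left(-24 + 33\right) = \sqrt{1 + 12 \cdot 25 + 125} \cdot 9 = \sqrt{1 + 300 + 125} \cdot 9 = \sqrt{426} \cdot 9 = 9 \sqrt{426}$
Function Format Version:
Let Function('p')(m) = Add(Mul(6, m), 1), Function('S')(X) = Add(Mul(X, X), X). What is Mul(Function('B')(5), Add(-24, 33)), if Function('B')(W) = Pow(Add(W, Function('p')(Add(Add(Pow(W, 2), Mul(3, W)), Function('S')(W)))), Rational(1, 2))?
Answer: Mul(9, Pow(426, Rational(1, 2))) ≈ 185.76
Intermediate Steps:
Function('S')(X) = Add(X, Pow(X, 2)) (Function('S')(X) = Add(Pow(X, 2), X) = Add(X, Pow(X, 2)))
Function('p')(m) = Add(1, Mul(6, m))
Function('B')(W) = Pow(Add(1, Mul(6, Pow(W, 2)), Mul(19, W), Mul(6, W, Add(1, W))), Rational(1, 2)) (Function('B')(W) = Pow(Add(W, Add(1, Mul(6, Add(Add(Pow(W, 2), Mul(3, W)), Mul(W, Add(1, W)))))), Rational(1, 2)) = Pow(Add(W, Add(1, Mul(6, Add(Pow(W, 2), Mul(3, W), Mul(W, Add(1, W)))))), Rational(1, 2)) = Pow(Add(W, Add(1, Add(Mul(6, Pow(W, 2)), Mul(18, W), Mul(6, W, Add(1, W))))), Rational(1, 2)) = Pow(Add(W, Add(1, Mul(6, Pow(W, 2)), Mul(18, W), Mul(6, W, Add(1, W)))), Rational(1, 2)) = Pow(Add(1, Mul(6, Pow(W, 2)), Mul(19, W), Mul(6, W, Add(1, W))), Rational(1, 2)))
Mul(Function('B')(5), Add(-24, 33)) = Mul(Pow(Add(1, Mul(12, Pow(5, 2)), Mul(25, 5)), Rational(1, 2)), Add(-24, 33)) = Mul(Pow(Add(1, Mul(12, 25), 125), Rational(1, 2)), 9) = Mul(Pow(Add(1, 300, 125), Rational(1, 2)), 9) = Mul(Pow(426, Rational(1, 2)), 9) = Mul(9, Pow(426, Rational(1, 2)))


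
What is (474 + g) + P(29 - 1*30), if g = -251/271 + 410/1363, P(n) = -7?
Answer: 172266188/369373 ≈ 466.37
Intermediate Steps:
g = -231003/369373 (g = -251*1/271 + 410*(1/1363) = -251/271 + 410/1363 = -231003/369373 ≈ -0.62539)
(474 + g) + P(29 - 1*30) = (474 - 231003/369373) - 7 = 174851799/369373 - 7 = 172266188/369373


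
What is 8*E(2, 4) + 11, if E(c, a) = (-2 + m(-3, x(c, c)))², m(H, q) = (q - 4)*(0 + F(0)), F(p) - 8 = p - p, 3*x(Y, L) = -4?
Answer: 143747/9 ≈ 15972.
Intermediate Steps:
x(Y, L) = -4/3 (x(Y, L) = (⅓)*(-4) = -4/3)
F(p) = 8 (F(p) = 8 + (p - p) = 8 + 0 = 8)
m(H, q) = -32 + 8*q (m(H, q) = (q - 4)*(0 + 8) = (-4 + q)*8 = -32 + 8*q)
E(c, a) = 17956/9 (E(c, a) = (-2 + (-32 + 8*(-4/3)))² = (-2 + (-32 - 32/3))² = (-2 - 128/3)² = (-134/3)² = 17956/9)
8*E(2, 4) + 11 = 8*(17956/9) + 11 = 143648/9 + 11 = 143747/9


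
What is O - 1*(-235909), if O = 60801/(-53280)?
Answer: 4189723573/17760 ≈ 2.3591e+5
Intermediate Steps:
O = -20267/17760 (O = 60801*(-1/53280) = -20267/17760 ≈ -1.1412)
O - 1*(-235909) = -20267/17760 - 1*(-235909) = -20267/17760 + 235909 = 4189723573/17760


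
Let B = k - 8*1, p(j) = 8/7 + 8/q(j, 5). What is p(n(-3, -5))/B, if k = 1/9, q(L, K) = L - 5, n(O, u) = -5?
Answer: -108/2485 ≈ -0.043461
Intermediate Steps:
q(L, K) = -5 + L
k = ⅑ ≈ 0.11111
p(j) = 8/7 + 8/(-5 + j)
B = -71/9 (B = ⅑ - 8*1 = ⅑ - 8 = -71/9 ≈ -7.8889)
p(n(-3, -5))/B = (8*(2 - 5)/(7*(-5 - 5)))/(-71/9) = ((8/7)*(-3)/(-10))*(-9/71) = ((8/7)*(-⅒)*(-3))*(-9/71) = (12/35)*(-9/71) = -108/2485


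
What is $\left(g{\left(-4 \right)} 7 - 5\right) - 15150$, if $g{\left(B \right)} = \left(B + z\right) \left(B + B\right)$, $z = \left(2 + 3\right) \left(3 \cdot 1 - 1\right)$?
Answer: $-15491$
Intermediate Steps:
$z = 10$ ($z = 5 \left(3 - 1\right) = 5 \cdot 2 = 10$)
$g{\left(B \right)} = 2 B \left(10 + B\right)$ ($g{\left(B \right)} = \left(B + 10\right) \left(B + B\right) = \left(10 + B\right) 2 B = 2 B \left(10 + B\right)$)
$\left(g{\left(-4 \right)} 7 - 5\right) - 15150 = \left(2 \left(-4\right) \left(10 - 4\right) 7 - 5\right) - 15150 = \left(2 \left(-4\right) 6 \cdot 7 - 5\right) - 15150 = \left(\left(-48\right) 7 - 5\right) - 15150 = \left(-336 - 5\right) - 15150 = -341 - 15150 = -15491$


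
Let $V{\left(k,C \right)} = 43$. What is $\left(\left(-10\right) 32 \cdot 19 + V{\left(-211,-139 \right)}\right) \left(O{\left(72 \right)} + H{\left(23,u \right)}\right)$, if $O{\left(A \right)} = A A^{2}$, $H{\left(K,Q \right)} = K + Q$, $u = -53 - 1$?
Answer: $-2253111029$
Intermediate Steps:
$u = -54$ ($u = -53 - 1 = -54$)
$O{\left(A \right)} = A^{3}$
$\left(\left(-10\right) 32 \cdot 19 + V{\left(-211,-139 \right)}\right) \left(O{\left(72 \right)} + H{\left(23,u \right)}\right) = \left(\left(-10\right) 32 \cdot 19 + 43\right) \left(72^{3} + \left(23 - 54\right)\right) = \left(\left(-320\right) 19 + 43\right) \left(373248 - 31\right) = \left(-6080 + 43\right) 373217 = \left(-6037\right) 373217 = -2253111029$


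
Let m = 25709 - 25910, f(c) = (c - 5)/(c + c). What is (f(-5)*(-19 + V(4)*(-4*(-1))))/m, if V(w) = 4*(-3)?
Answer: ⅓ ≈ 0.33333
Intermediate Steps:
f(c) = (-5 + c)/(2*c) (f(c) = (-5 + c)/((2*c)) = (-5 + c)*(1/(2*c)) = (-5 + c)/(2*c))
m = -201
V(w) = -12
(f(-5)*(-19 + V(4)*(-4*(-1))))/m = (((½)*(-5 - 5)/(-5))*(-19 - (-48)*(-1)))/(-201) = (((½)*(-⅕)*(-10))*(-19 - 12*4))*(-1/201) = (1*(-19 - 48))*(-1/201) = (1*(-67))*(-1/201) = -67*(-1/201) = ⅓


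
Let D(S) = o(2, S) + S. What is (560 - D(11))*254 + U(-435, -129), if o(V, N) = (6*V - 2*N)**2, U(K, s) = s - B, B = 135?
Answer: 113782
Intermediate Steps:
U(K, s) = -135 + s (U(K, s) = s - 1*135 = s - 135 = -135 + s)
o(V, N) = (-2*N + 6*V)**2
D(S) = S + 4*(-6 + S)**2 (D(S) = 4*(S - 3*2)**2 + S = 4*(S - 6)**2 + S = 4*(-6 + S)**2 + S = S + 4*(-6 + S)**2)
(560 - D(11))*254 + U(-435, -129) = (560 - (11 + 4*(-6 + 11)**2))*254 + (-135 - 129) = (560 - (11 + 4*5**2))*254 - 264 = (560 - (11 + 4*25))*254 - 264 = (560 - (11 + 100))*254 - 264 = (560 - 1*111)*254 - 264 = (560 - 111)*254 - 264 = 449*254 - 264 = 114046 - 264 = 113782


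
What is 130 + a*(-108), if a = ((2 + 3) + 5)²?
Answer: -10670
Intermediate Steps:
a = 100 (a = (5 + 5)² = 10² = 100)
130 + a*(-108) = 130 + 100*(-108) = 130 - 10800 = -10670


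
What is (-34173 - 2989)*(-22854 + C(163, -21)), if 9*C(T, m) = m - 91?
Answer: 7647865276/9 ≈ 8.4976e+8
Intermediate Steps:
C(T, m) = -91/9 + m/9 (C(T, m) = (m - 91)/9 = (-91 + m)/9 = -91/9 + m/9)
(-34173 - 2989)*(-22854 + C(163, -21)) = (-34173 - 2989)*(-22854 + (-91/9 + (1/9)*(-21))) = -37162*(-22854 + (-91/9 - 7/3)) = -37162*(-22854 - 112/9) = -37162*(-205798/9) = 7647865276/9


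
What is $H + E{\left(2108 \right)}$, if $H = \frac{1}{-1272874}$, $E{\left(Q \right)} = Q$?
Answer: $\frac{2683218391}{1272874} \approx 2108.0$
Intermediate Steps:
$H = - \frac{1}{1272874} \approx -7.8562 \cdot 10^{-7}$
$H + E{\left(2108 \right)} = - \frac{1}{1272874} + 2108 = \frac{2683218391}{1272874}$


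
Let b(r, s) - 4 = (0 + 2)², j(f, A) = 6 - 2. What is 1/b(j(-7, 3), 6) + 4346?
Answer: 34769/8 ≈ 4346.1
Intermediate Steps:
j(f, A) = 4
b(r, s) = 8 (b(r, s) = 4 + (0 + 2)² = 4 + 2² = 4 + 4 = 8)
1/b(j(-7, 3), 6) + 4346 = 1/8 + 4346 = ⅛ + 4346 = 34769/8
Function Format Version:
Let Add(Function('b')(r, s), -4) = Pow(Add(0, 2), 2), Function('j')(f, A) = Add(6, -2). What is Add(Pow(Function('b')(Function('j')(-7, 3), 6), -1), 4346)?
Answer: Rational(34769, 8) ≈ 4346.1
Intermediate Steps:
Function('j')(f, A) = 4
Function('b')(r, s) = 8 (Function('b')(r, s) = Add(4, Pow(Add(0, 2), 2)) = Add(4, Pow(2, 2)) = Add(4, 4) = 8)
Add(Pow(Function('b')(Function('j')(-7, 3), 6), -1), 4346) = Add(Pow(8, -1), 4346) = Add(Rational(1, 8), 4346) = Rational(34769, 8)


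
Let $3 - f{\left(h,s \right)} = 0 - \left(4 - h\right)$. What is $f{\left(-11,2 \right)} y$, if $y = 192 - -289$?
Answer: $8658$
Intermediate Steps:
$f{\left(h,s \right)} = 7 - h$ ($f{\left(h,s \right)} = 3 - \left(0 - \left(4 - h\right)\right) = 3 - \left(0 + \left(-4 + h\right)\right) = 3 - \left(-4 + h\right) = 7 - h$)
$y = 481$ ($y = 192 + 289 = 481$)
$f{\left(-11,2 \right)} y = \left(7 - -11\right) 481 = \left(7 + 11\right) 481 = 18 \cdot 481 = 8658$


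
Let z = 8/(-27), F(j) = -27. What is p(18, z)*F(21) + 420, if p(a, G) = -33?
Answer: 1311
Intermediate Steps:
z = -8/27 (z = 8*(-1/27) = -8/27 ≈ -0.29630)
p(18, z)*F(21) + 420 = -33*(-27) + 420 = 891 + 420 = 1311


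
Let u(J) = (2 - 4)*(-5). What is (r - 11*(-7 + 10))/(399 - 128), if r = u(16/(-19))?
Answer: -23/271 ≈ -0.084871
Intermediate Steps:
u(J) = 10 (u(J) = -2*(-5) = 10)
r = 10
(r - 11*(-7 + 10))/(399 - 128) = (10 - 11*(-7 + 10))/(399 - 128) = (10 - 11*3)/271 = (10 - 33)*(1/271) = -23*1/271 = -23/271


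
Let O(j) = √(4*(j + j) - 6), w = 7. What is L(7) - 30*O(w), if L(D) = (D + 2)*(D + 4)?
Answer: 99 - 150*√2 ≈ -113.13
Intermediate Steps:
O(j) = √(-6 + 8*j) (O(j) = √(4*(2*j) - 6) = √(8*j - 6) = √(-6 + 8*j))
L(D) = (2 + D)*(4 + D)
L(7) - 30*O(w) = (8 + 7² + 6*7) - 30*√(-6 + 8*7) = (8 + 49 + 42) - 30*√(-6 + 56) = 99 - 150*√2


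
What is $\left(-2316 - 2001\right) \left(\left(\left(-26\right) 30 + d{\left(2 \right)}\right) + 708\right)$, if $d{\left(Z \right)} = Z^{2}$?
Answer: $293556$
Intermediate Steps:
$\left(-2316 - 2001\right) \left(\left(\left(-26\right) 30 + d{\left(2 \right)}\right) + 708\right) = \left(-2316 - 2001\right) \left(\left(\left(-26\right) 30 + 2^{2}\right) + 708\right) = - 4317 \left(\left(-780 + 4\right) + 708\right) = - 4317 \left(-776 + 708\right) = \left(-4317\right) \left(-68\right) = 293556$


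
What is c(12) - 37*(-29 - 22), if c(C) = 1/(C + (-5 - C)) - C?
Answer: 9374/5 ≈ 1874.8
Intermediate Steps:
c(C) = -⅕ - C (c(C) = 1/(-5) - C = -⅕ - C)
c(12) - 37*(-29 - 22) = (-⅕ - 1*12) - 37*(-29 - 22) = (-⅕ - 12) - 37*(-51) = -61/5 + 1887 = 9374/5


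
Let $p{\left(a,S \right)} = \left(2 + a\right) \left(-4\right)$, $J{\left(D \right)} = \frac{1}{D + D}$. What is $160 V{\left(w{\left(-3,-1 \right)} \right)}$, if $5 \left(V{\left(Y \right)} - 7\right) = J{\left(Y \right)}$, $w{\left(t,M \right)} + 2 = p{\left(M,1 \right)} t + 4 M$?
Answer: $\frac{3368}{3} \approx 1122.7$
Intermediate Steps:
$J{\left(D \right)} = \frac{1}{2 D}$
$p{\left(a,S \right)} = -8 - 4 a$
$w{\left(t,M \right)} = -2 + 4 M + t \left(-8 - 4 M\right)$ ($w{\left(t,M \right)} = -2 + \left(\left(-8 - 4 M\right) t + 4 M\right) = -2 + \left(t \left(-8 - 4 M\right) + 4 M\right) = -2 + \left(4 M + t \left(-8 - 4 M\right)\right) = -2 + 4 M + t \left(-8 - 4 M\right)$)
$V{\left(Y \right)} = 7 + \frac{1}{10 Y}$ ($V{\left(Y \right)} = 7 + \frac{\frac{1}{2} \frac{1}{Y}}{5} = 7 + \frac{1}{10 Y}$)
$160 V{\left(w{\left(-3,-1 \right)} \right)} = 160 \left(7 + \frac{1}{10 \left(-2 + 4 \left(-1\right) - - 12 \left(2 - 1\right)\right)}\right) = 160 \left(7 + \frac{1}{10 \left(-2 - 4 - \left(-12\right) 1\right)}\right) = 160 \left(7 + \frac{1}{10 \left(-2 - 4 + 12\right)}\right) = 160 \left(7 + \frac{1}{10 \cdot 6}\right) = 160 \left(7 + \frac{1}{10} \cdot \frac{1}{6}\right) = 160 \left(7 + \frac{1}{60}\right) = 160 \cdot \frac{421}{60} = \frac{3368}{3}$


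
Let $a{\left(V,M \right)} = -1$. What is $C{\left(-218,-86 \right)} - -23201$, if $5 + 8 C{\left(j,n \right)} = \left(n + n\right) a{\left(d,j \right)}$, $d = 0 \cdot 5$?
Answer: $\frac{185775}{8} \approx 23222.0$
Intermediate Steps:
$d = 0$
$C{\left(j,n \right)} = - \frac{5}{8} - \frac{n}{4}$ ($C{\left(j,n \right)} = - \frac{5}{8} + \frac{\left(n + n\right) \left(-1\right)}{8} = - \frac{5}{8} + \frac{2 n \left(-1\right)}{8} = - \frac{5}{8} + \frac{\left(-2\right) n}{8} = - \frac{5}{8} - \frac{n}{4}$)
$C{\left(-218,-86 \right)} - -23201 = \left(- \frac{5}{8} - - \frac{43}{2}\right) - -23201 = \left(- \frac{5}{8} + \frac{43}{2}\right) + 23201 = \frac{167}{8} + 23201 = \frac{185775}{8}$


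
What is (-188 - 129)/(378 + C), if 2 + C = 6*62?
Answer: -317/748 ≈ -0.42380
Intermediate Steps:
C = 370 (C = -2 + 6*62 = -2 + 372 = 370)
(-188 - 129)/(378 + C) = (-188 - 129)/(378 + 370) = -317/748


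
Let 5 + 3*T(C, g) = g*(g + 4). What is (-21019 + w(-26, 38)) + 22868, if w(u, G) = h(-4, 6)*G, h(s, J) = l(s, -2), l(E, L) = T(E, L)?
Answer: 1735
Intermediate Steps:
T(C, g) = -5/3 + g*(4 + g)/3 (T(C, g) = -5/3 + (g*(g + 4))/3 = -5/3 + (g*(4 + g))/3 = -5/3 + g*(4 + g)/3)
l(E, L) = -5/3 + L**2/3 + 4*L/3
h(s, J) = -3 (h(s, J) = -5/3 + (1/3)*(-2)**2 + (4/3)*(-2) = -5/3 + (1/3)*4 - 8/3 = -5/3 + 4/3 - 8/3 = -3)
w(u, G) = -3*G
(-21019 + w(-26, 38)) + 22868 = (-21019 - 3*38) + 22868 = (-21019 - 114) + 22868 = -21133 + 22868 = 1735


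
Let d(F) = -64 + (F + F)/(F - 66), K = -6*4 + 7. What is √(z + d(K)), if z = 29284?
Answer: √201299402/83 ≈ 170.94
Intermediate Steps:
K = -17 (K = -24 + 7 = -17)
d(F) = -64 + 2*F/(-66 + F) (d(F) = -64 + (2*F)/(-66 + F) = -64 + 2*F/(-66 + F))
√(z + d(K)) = √(29284 + 2*(2112 - 31*(-17))/(-66 - 17)) = √(29284 + 2*(2112 + 527)/(-83)) = √(29284 + 2*(-1/83)*2639) = √(29284 - 5278/83) = √(2425294/83) = √201299402/83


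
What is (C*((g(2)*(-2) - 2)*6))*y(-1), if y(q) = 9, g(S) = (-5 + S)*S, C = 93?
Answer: 50220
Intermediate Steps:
g(S) = S*(-5 + S)
(C*((g(2)*(-2) - 2)*6))*y(-1) = (93*(((2*(-5 + 2))*(-2) - 2)*6))*9 = (93*(((2*(-3))*(-2) - 2)*6))*9 = (93*((-6*(-2) - 2)*6))*9 = (93*((12 - 2)*6))*9 = (93*(10*6))*9 = (93*60)*9 = 5580*9 = 50220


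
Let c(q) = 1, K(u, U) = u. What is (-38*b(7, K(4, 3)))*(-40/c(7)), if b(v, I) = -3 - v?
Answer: -15200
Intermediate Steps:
(-38*b(7, K(4, 3)))*(-40/c(7)) = (-38*(-3 - 1*7))*(-40/1) = (-38*(-3 - 7))*(-40*1) = -38*(-10)*(-40) = 380*(-40) = -15200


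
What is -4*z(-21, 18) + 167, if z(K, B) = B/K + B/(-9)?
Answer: 1249/7 ≈ 178.43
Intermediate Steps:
z(K, B) = -B/9 + B/K (z(K, B) = B/K + B*(-1/9) = B/K - B/9 = -B/9 + B/K)
-4*z(-21, 18) + 167 = -4*(-1/9*18 + 18/(-21)) + 167 = -4*(-2 + 18*(-1/21)) + 167 = -4*(-2 - 6/7) + 167 = -4*(-20/7) + 167 = 80/7 + 167 = 1249/7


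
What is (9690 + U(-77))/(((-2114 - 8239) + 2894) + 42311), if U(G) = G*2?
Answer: 2384/8713 ≈ 0.27361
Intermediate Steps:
U(G) = 2*G
(9690 + U(-77))/(((-2114 - 8239) + 2894) + 42311) = (9690 + 2*(-77))/(((-2114 - 8239) + 2894) + 42311) = (9690 - 154)/((-10353 + 2894) + 42311) = 9536/(-7459 + 42311) = 9536/34852 = 9536*(1/34852) = 2384/8713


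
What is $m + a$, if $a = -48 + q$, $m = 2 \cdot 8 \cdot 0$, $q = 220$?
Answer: $172$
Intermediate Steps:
$m = 0$ ($m = 16 \cdot 0 = 0$)
$a = 172$ ($a = -48 + 220 = 172$)
$m + a = 0 + 172 = 172$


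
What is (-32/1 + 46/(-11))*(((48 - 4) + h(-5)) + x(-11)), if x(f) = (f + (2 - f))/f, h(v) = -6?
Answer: -165568/121 ≈ -1368.3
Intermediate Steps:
x(f) = 2/f
(-32/1 + 46/(-11))*(((48 - 4) + h(-5)) + x(-11)) = (-32/1 + 46/(-11))*(((48 - 4) - 6) + 2/(-11)) = (-32*1 + 46*(-1/11))*((44 - 6) + 2*(-1/11)) = (-32 - 46/11)*(38 - 2/11) = -398/11*416/11 = -165568/121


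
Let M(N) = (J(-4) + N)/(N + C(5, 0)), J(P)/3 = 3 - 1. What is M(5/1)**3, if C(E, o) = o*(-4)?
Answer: 1331/125 ≈ 10.648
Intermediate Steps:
C(E, o) = -4*o
J(P) = 6 (J(P) = 3*(3 - 1) = 3*2 = 6)
M(N) = (6 + N)/N (M(N) = (6 + N)/(N - 4*0) = (6 + N)/(N + 0) = (6 + N)/N)
M(5/1)**3 = ((6 + 5/1)/((5/1)))**3 = ((6 + 5*1)/((5*1)))**3 = ((6 + 5)/5)**3 = ((1/5)*11)**3 = (11/5)**3 = 1331/125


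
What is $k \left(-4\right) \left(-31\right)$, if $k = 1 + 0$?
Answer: $124$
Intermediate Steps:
$k = 1$
$k \left(-4\right) \left(-31\right) = 1 \left(-4\right) \left(-31\right) = \left(-4\right) \left(-31\right) = 124$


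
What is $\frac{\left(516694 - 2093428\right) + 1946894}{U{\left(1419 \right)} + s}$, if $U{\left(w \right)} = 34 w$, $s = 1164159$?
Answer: $\frac{74032}{242481} \approx 0.30531$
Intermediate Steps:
$\frac{\left(516694 - 2093428\right) + 1946894}{U{\left(1419 \right)} + s} = \frac{\left(516694 - 2093428\right) + 1946894}{34 \cdot 1419 + 1164159} = \frac{\left(516694 - 2093428\right) + 1946894}{48246 + 1164159} = \frac{-1576734 + 1946894}{1212405} = 370160 \cdot \frac{1}{1212405} = \frac{74032}{242481}$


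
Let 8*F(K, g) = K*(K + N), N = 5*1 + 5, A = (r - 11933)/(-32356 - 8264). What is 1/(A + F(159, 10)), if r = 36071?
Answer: 27080/90942243 ≈ 0.00029777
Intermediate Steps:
A = -4023/6770 (A = (36071 - 11933)/(-32356 - 8264) = 24138/(-40620) = 24138*(-1/40620) = -4023/6770 ≈ -0.59424)
N = 10 (N = 5 + 5 = 10)
F(K, g) = K*(10 + K)/8 (F(K, g) = (K*(K + 10))/8 = (K*(10 + K))/8 = K*(10 + K)/8)
1/(A + F(159, 10)) = 1/(-4023/6770 + (⅛)*159*(10 + 159)) = 1/(-4023/6770 + (⅛)*159*169) = 1/(-4023/6770 + 26871/8) = 1/(90942243/27080) = 27080/90942243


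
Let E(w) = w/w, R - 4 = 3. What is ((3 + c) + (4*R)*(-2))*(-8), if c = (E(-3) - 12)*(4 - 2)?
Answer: 600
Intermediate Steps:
R = 7 (R = 4 + 3 = 7)
E(w) = 1
c = -22 (c = (1 - 12)*(4 - 2) = -11*2 = -22)
((3 + c) + (4*R)*(-2))*(-8) = ((3 - 22) + (4*7)*(-2))*(-8) = (-19 + 28*(-2))*(-8) = (-19 - 56)*(-8) = -75*(-8) = 600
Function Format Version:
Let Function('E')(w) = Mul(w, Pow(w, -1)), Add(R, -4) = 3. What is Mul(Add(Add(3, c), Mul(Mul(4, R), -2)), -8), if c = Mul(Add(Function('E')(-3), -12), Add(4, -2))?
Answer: 600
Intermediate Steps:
R = 7 (R = Add(4, 3) = 7)
Function('E')(w) = 1
c = -22 (c = Mul(Add(1, -12), Add(4, -2)) = Mul(-11, 2) = -22)
Mul(Add(Add(3, c), Mul(Mul(4, R), -2)), -8) = Mul(Add(Add(3, -22), Mul(Mul(4, 7), -2)), -8) = Mul(Add(-19, Mul(28, -2)), -8) = Mul(Add(-19, -56), -8) = Mul(-75, -8) = 600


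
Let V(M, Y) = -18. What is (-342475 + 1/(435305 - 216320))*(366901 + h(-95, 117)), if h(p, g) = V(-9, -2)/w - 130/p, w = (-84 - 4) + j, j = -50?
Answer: -4008243470981903536/31898815 ≈ -1.2565e+11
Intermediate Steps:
w = -138 (w = (-84 - 4) - 50 = -88 - 50 = -138)
h(p, g) = 3/23 - 130/p (h(p, g) = -18/(-138) - 130/p = -18*(-1/138) - 130/p = 3/23 - 130/p)
(-342475 + 1/(435305 - 216320))*(366901 + h(-95, 117)) = (-342475 + 1/(435305 - 216320))*(366901 + (3/23 - 130/(-95))) = (-342475 + 1/218985)*(366901 + (3/23 - 130*(-1/95))) = (-342475 + 1/218985)*(366901 + (3/23 + 26/19)) = -74996887874*(366901 + 655/437)/218985 = -74996887874/218985*160336392/437 = -4008243470981903536/31898815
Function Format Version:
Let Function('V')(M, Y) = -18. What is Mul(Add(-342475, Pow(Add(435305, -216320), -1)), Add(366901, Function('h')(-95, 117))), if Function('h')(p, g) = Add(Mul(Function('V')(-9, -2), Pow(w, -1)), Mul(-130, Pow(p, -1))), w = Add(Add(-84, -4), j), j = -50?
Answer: Rational(-4008243470981903536, 31898815) ≈ -1.2565e+11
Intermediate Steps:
w = -138 (w = Add(Add(-84, -4), -50) = Add(-88, -50) = -138)
Function('h')(p, g) = Add(Rational(3, 23), Mul(-130, Pow(p, -1))) (Function('h')(p, g) = Add(Mul(-18, Pow(-138, -1)), Mul(-130, Pow(p, -1))) = Add(Mul(-18, Rational(-1, 138)), Mul(-130, Pow(p, -1))) = Add(Rational(3, 23), Mul(-130, Pow(p, -1))))
Mul(Add(-342475, Pow(Add(435305, -216320), -1)), Add(366901, Function('h')(-95, 117))) = Mul(Add(-342475, Pow(Add(435305, -216320), -1)), Add(366901, Add(Rational(3, 23), Mul(-130, Pow(-95, -1))))) = Mul(Add(-342475, Pow(218985, -1)), Add(366901, Add(Rational(3, 23), Mul(-130, Rational(-1, 95))))) = Mul(Add(-342475, Rational(1, 218985)), Add(366901, Add(Rational(3, 23), Rational(26, 19)))) = Mul(Rational(-74996887874, 218985), Add(366901, Rational(655, 437))) = Mul(Rational(-74996887874, 218985), Rational(160336392, 437)) = Rational(-4008243470981903536, 31898815)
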